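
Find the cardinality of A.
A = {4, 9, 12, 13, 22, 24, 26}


Set A = {4, 9, 12, 13, 22, 24, 26}
Listing elements: 4, 9, 12, 13, 22, 24, 26
Counting: 7 elements
|A| = 7

7


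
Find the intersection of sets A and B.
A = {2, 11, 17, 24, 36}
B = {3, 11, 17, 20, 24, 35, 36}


Set A = {2, 11, 17, 24, 36}
Set B = {3, 11, 17, 20, 24, 35, 36}
A ∩ B includes only elements in both sets.
Check each element of A against B:
2 ✗, 11 ✓, 17 ✓, 24 ✓, 36 ✓
A ∩ B = {11, 17, 24, 36}

{11, 17, 24, 36}


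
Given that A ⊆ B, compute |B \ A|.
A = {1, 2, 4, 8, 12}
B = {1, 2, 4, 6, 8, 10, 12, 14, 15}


Set A = {1, 2, 4, 8, 12}, |A| = 5
Set B = {1, 2, 4, 6, 8, 10, 12, 14, 15}, |B| = 9
Since A ⊆ B: B \ A = {6, 10, 14, 15}
|B| - |A| = 9 - 5 = 4

4


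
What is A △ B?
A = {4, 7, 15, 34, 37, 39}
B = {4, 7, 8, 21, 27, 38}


Set A = {4, 7, 15, 34, 37, 39}
Set B = {4, 7, 8, 21, 27, 38}
A △ B = (A \ B) ∪ (B \ A)
Elements in A but not B: {15, 34, 37, 39}
Elements in B but not A: {8, 21, 27, 38}
A △ B = {8, 15, 21, 27, 34, 37, 38, 39}

{8, 15, 21, 27, 34, 37, 38, 39}


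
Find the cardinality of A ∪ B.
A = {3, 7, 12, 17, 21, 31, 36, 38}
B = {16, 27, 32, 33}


Set A = {3, 7, 12, 17, 21, 31, 36, 38}, |A| = 8
Set B = {16, 27, 32, 33}, |B| = 4
A ∩ B = {}, |A ∩ B| = 0
|A ∪ B| = |A| + |B| - |A ∩ B| = 8 + 4 - 0 = 12

12


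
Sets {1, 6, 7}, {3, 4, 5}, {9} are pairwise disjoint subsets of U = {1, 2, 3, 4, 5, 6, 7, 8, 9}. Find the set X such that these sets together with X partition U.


U = {1, 2, 3, 4, 5, 6, 7, 8, 9}
Shown blocks: {1, 6, 7}, {3, 4, 5}, {9}
A partition's blocks are pairwise disjoint and cover U, so the missing block = U \ (union of shown blocks).
Union of shown blocks: {1, 3, 4, 5, 6, 7, 9}
Missing block = U \ (union) = {2, 8}

{2, 8}


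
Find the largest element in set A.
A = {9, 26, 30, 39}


Set A = {9, 26, 30, 39}
Elements in ascending order: 9, 26, 30, 39
The largest element is 39.

39


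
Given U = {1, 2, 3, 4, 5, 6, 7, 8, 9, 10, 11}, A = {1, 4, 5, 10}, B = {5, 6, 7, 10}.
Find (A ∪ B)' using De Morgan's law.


U = {1, 2, 3, 4, 5, 6, 7, 8, 9, 10, 11}
A = {1, 4, 5, 10}, B = {5, 6, 7, 10}
A ∪ B = {1, 4, 5, 6, 7, 10}
(A ∪ B)' = U \ (A ∪ B) = {2, 3, 8, 9, 11}
Verification via A' ∩ B': A' = {2, 3, 6, 7, 8, 9, 11}, B' = {1, 2, 3, 4, 8, 9, 11}
A' ∩ B' = {2, 3, 8, 9, 11} ✓

{2, 3, 8, 9, 11}


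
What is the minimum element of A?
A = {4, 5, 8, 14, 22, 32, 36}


Set A = {4, 5, 8, 14, 22, 32, 36}
Elements in ascending order: 4, 5, 8, 14, 22, 32, 36
The smallest element is 4.

4


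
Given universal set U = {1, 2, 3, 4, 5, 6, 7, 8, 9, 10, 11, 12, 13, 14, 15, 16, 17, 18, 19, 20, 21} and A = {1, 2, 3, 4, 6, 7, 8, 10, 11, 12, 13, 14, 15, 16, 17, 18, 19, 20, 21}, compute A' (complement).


Universal set U = {1, 2, 3, 4, 5, 6, 7, 8, 9, 10, 11, 12, 13, 14, 15, 16, 17, 18, 19, 20, 21}
Set A = {1, 2, 3, 4, 6, 7, 8, 10, 11, 12, 13, 14, 15, 16, 17, 18, 19, 20, 21}
A' = U \ A = elements in U but not in A
Checking each element of U:
1 (in A, exclude), 2 (in A, exclude), 3 (in A, exclude), 4 (in A, exclude), 5 (not in A, include), 6 (in A, exclude), 7 (in A, exclude), 8 (in A, exclude), 9 (not in A, include), 10 (in A, exclude), 11 (in A, exclude), 12 (in A, exclude), 13 (in A, exclude), 14 (in A, exclude), 15 (in A, exclude), 16 (in A, exclude), 17 (in A, exclude), 18 (in A, exclude), 19 (in A, exclude), 20 (in A, exclude), 21 (in A, exclude)
A' = {5, 9}

{5, 9}


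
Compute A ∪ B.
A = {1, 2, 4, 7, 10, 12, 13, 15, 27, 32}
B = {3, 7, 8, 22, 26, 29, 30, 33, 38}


Set A = {1, 2, 4, 7, 10, 12, 13, 15, 27, 32}
Set B = {3, 7, 8, 22, 26, 29, 30, 33, 38}
A ∪ B includes all elements in either set.
Elements from A: {1, 2, 4, 7, 10, 12, 13, 15, 27, 32}
Elements from B not already included: {3, 8, 22, 26, 29, 30, 33, 38}
A ∪ B = {1, 2, 3, 4, 7, 8, 10, 12, 13, 15, 22, 26, 27, 29, 30, 32, 33, 38}

{1, 2, 3, 4, 7, 8, 10, 12, 13, 15, 22, 26, 27, 29, 30, 32, 33, 38}


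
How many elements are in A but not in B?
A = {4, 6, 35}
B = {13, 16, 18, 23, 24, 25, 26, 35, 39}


Set A = {4, 6, 35}
Set B = {13, 16, 18, 23, 24, 25, 26, 35, 39}
A \ B = {4, 6}
|A \ B| = 2

2


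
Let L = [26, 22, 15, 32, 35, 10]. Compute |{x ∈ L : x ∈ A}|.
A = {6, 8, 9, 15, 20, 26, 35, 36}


Set A = {6, 8, 9, 15, 20, 26, 35, 36}
Candidates: [26, 22, 15, 32, 35, 10]
Check each candidate:
26 ∈ A, 22 ∉ A, 15 ∈ A, 32 ∉ A, 35 ∈ A, 10 ∉ A
Count of candidates in A: 3

3


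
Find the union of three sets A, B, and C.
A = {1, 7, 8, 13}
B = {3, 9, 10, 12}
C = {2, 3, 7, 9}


Set A = {1, 7, 8, 13}
Set B = {3, 9, 10, 12}
Set C = {2, 3, 7, 9}
First, A ∪ B = {1, 3, 7, 8, 9, 10, 12, 13}
Then, (A ∪ B) ∪ C = {1, 2, 3, 7, 8, 9, 10, 12, 13}

{1, 2, 3, 7, 8, 9, 10, 12, 13}


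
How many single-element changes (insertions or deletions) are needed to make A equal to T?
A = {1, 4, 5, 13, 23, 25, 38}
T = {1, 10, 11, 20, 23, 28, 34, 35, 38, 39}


Set A = {1, 4, 5, 13, 23, 25, 38}
Set T = {1, 10, 11, 20, 23, 28, 34, 35, 38, 39}
Elements to remove from A (in A, not in T): {4, 5, 13, 25} → 4 removals
Elements to add to A (in T, not in A): {10, 11, 20, 28, 34, 35, 39} → 7 additions
Total edits = 4 + 7 = 11

11


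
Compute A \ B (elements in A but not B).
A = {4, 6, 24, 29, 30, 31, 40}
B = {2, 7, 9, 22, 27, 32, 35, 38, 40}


Set A = {4, 6, 24, 29, 30, 31, 40}
Set B = {2, 7, 9, 22, 27, 32, 35, 38, 40}
A \ B includes elements in A that are not in B.
Check each element of A:
4 (not in B, keep), 6 (not in B, keep), 24 (not in B, keep), 29 (not in B, keep), 30 (not in B, keep), 31 (not in B, keep), 40 (in B, remove)
A \ B = {4, 6, 24, 29, 30, 31}

{4, 6, 24, 29, 30, 31}


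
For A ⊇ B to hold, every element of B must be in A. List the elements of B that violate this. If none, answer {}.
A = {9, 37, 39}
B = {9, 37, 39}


Set A = {9, 37, 39}
Set B = {9, 37, 39}
Check each element of B against A:
9 ∈ A, 37 ∈ A, 39 ∈ A
Elements of B not in A: {}

{}


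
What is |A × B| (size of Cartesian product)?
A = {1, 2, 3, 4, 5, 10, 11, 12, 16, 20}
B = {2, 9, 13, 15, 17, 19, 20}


Set A = {1, 2, 3, 4, 5, 10, 11, 12, 16, 20} has 10 elements.
Set B = {2, 9, 13, 15, 17, 19, 20} has 7 elements.
|A × B| = |A| × |B| = 10 × 7 = 70

70


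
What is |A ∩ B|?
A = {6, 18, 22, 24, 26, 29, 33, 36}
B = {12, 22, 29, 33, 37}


Set A = {6, 18, 22, 24, 26, 29, 33, 36}
Set B = {12, 22, 29, 33, 37}
A ∩ B = {22, 29, 33}
|A ∩ B| = 3

3


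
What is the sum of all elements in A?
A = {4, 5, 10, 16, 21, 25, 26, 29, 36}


Set A = {4, 5, 10, 16, 21, 25, 26, 29, 36}
Sum = 4 + 5 + 10 + 16 + 21 + 25 + 26 + 29 + 36 = 172

172


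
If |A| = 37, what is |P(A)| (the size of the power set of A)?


The set has 37 elements.
The power set contains all possible subsets.
|P(A)| = 2^|A| = 2^37 = 137438953472

137438953472


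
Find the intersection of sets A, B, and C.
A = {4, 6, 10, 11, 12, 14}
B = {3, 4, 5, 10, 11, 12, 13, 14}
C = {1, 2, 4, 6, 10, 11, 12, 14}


Set A = {4, 6, 10, 11, 12, 14}
Set B = {3, 4, 5, 10, 11, 12, 13, 14}
Set C = {1, 2, 4, 6, 10, 11, 12, 14}
First, A ∩ B = {4, 10, 11, 12, 14}
Then, (A ∩ B) ∩ C = {4, 10, 11, 12, 14}

{4, 10, 11, 12, 14}


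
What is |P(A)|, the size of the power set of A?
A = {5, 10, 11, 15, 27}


Set A = {5, 10, 11, 15, 27}
|A| = 5
The power set P(A) contains all subsets of A.
|P(A)| = 2^|A| = 2^5 = 32

32


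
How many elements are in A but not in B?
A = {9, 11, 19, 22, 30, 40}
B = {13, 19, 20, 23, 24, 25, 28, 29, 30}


Set A = {9, 11, 19, 22, 30, 40}
Set B = {13, 19, 20, 23, 24, 25, 28, 29, 30}
A \ B = {9, 11, 22, 40}
|A \ B| = 4

4


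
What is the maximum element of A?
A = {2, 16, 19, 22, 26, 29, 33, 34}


Set A = {2, 16, 19, 22, 26, 29, 33, 34}
Elements in ascending order: 2, 16, 19, 22, 26, 29, 33, 34
The largest element is 34.

34


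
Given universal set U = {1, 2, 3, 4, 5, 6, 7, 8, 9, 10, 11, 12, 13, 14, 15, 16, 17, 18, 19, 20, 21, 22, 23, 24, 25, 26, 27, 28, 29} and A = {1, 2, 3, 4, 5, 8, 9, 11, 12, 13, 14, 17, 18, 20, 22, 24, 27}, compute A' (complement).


Universal set U = {1, 2, 3, 4, 5, 6, 7, 8, 9, 10, 11, 12, 13, 14, 15, 16, 17, 18, 19, 20, 21, 22, 23, 24, 25, 26, 27, 28, 29}
Set A = {1, 2, 3, 4, 5, 8, 9, 11, 12, 13, 14, 17, 18, 20, 22, 24, 27}
A' = U \ A = elements in U but not in A
Checking each element of U:
1 (in A, exclude), 2 (in A, exclude), 3 (in A, exclude), 4 (in A, exclude), 5 (in A, exclude), 6 (not in A, include), 7 (not in A, include), 8 (in A, exclude), 9 (in A, exclude), 10 (not in A, include), 11 (in A, exclude), 12 (in A, exclude), 13 (in A, exclude), 14 (in A, exclude), 15 (not in A, include), 16 (not in A, include), 17 (in A, exclude), 18 (in A, exclude), 19 (not in A, include), 20 (in A, exclude), 21 (not in A, include), 22 (in A, exclude), 23 (not in A, include), 24 (in A, exclude), 25 (not in A, include), 26 (not in A, include), 27 (in A, exclude), 28 (not in A, include), 29 (not in A, include)
A' = {6, 7, 10, 15, 16, 19, 21, 23, 25, 26, 28, 29}

{6, 7, 10, 15, 16, 19, 21, 23, 25, 26, 28, 29}


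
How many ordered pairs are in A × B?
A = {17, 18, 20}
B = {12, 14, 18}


Set A = {17, 18, 20} has 3 elements.
Set B = {12, 14, 18} has 3 elements.
|A × B| = |A| × |B| = 3 × 3 = 9

9


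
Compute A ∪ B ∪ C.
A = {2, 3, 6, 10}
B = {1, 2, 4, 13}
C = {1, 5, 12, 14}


Set A = {2, 3, 6, 10}
Set B = {1, 2, 4, 13}
Set C = {1, 5, 12, 14}
First, A ∪ B = {1, 2, 3, 4, 6, 10, 13}
Then, (A ∪ B) ∪ C = {1, 2, 3, 4, 5, 6, 10, 12, 13, 14}

{1, 2, 3, 4, 5, 6, 10, 12, 13, 14}


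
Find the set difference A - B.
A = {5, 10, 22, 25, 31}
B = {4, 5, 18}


Set A = {5, 10, 22, 25, 31}
Set B = {4, 5, 18}
A \ B includes elements in A that are not in B.
Check each element of A:
5 (in B, remove), 10 (not in B, keep), 22 (not in B, keep), 25 (not in B, keep), 31 (not in B, keep)
A \ B = {10, 22, 25, 31}

{10, 22, 25, 31}


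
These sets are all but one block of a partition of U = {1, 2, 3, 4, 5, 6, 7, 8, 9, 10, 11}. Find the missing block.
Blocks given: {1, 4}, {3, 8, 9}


U = {1, 2, 3, 4, 5, 6, 7, 8, 9, 10, 11}
Shown blocks: {1, 4}, {3, 8, 9}
A partition's blocks are pairwise disjoint and cover U, so the missing block = U \ (union of shown blocks).
Union of shown blocks: {1, 3, 4, 8, 9}
Missing block = U \ (union) = {2, 5, 6, 7, 10, 11}

{2, 5, 6, 7, 10, 11}


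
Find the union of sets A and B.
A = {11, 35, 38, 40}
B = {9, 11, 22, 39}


Set A = {11, 35, 38, 40}
Set B = {9, 11, 22, 39}
A ∪ B includes all elements in either set.
Elements from A: {11, 35, 38, 40}
Elements from B not already included: {9, 22, 39}
A ∪ B = {9, 11, 22, 35, 38, 39, 40}

{9, 11, 22, 35, 38, 39, 40}


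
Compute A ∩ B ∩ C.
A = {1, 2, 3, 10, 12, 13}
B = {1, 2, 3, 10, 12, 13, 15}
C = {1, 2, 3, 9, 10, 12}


Set A = {1, 2, 3, 10, 12, 13}
Set B = {1, 2, 3, 10, 12, 13, 15}
Set C = {1, 2, 3, 9, 10, 12}
First, A ∩ B = {1, 2, 3, 10, 12, 13}
Then, (A ∩ B) ∩ C = {1, 2, 3, 10, 12}

{1, 2, 3, 10, 12}


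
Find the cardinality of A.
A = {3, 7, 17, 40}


Set A = {3, 7, 17, 40}
Listing elements: 3, 7, 17, 40
Counting: 4 elements
|A| = 4

4


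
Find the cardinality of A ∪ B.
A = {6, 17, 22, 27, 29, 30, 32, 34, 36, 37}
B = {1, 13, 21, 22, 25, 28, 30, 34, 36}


Set A = {6, 17, 22, 27, 29, 30, 32, 34, 36, 37}, |A| = 10
Set B = {1, 13, 21, 22, 25, 28, 30, 34, 36}, |B| = 9
A ∩ B = {22, 30, 34, 36}, |A ∩ B| = 4
|A ∪ B| = |A| + |B| - |A ∩ B| = 10 + 9 - 4 = 15

15


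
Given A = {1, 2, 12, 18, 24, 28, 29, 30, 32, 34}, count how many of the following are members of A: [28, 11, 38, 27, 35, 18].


Set A = {1, 2, 12, 18, 24, 28, 29, 30, 32, 34}
Candidates: [28, 11, 38, 27, 35, 18]
Check each candidate:
28 ∈ A, 11 ∉ A, 38 ∉ A, 27 ∉ A, 35 ∉ A, 18 ∈ A
Count of candidates in A: 2

2


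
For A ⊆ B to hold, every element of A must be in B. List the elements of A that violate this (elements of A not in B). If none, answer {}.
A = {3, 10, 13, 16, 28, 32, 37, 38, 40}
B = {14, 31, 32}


Set A = {3, 10, 13, 16, 28, 32, 37, 38, 40}
Set B = {14, 31, 32}
Check each element of A against B:
3 ∉ B (include), 10 ∉ B (include), 13 ∉ B (include), 16 ∉ B (include), 28 ∉ B (include), 32 ∈ B, 37 ∉ B (include), 38 ∉ B (include), 40 ∉ B (include)
Elements of A not in B: {3, 10, 13, 16, 28, 37, 38, 40}

{3, 10, 13, 16, 28, 37, 38, 40}


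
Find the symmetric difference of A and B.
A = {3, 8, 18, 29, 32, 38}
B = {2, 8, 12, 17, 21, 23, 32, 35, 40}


Set A = {3, 8, 18, 29, 32, 38}
Set B = {2, 8, 12, 17, 21, 23, 32, 35, 40}
A △ B = (A \ B) ∪ (B \ A)
Elements in A but not B: {3, 18, 29, 38}
Elements in B but not A: {2, 12, 17, 21, 23, 35, 40}
A △ B = {2, 3, 12, 17, 18, 21, 23, 29, 35, 38, 40}

{2, 3, 12, 17, 18, 21, 23, 29, 35, 38, 40}


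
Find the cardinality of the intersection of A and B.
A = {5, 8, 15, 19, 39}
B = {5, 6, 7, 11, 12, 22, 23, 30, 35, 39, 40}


Set A = {5, 8, 15, 19, 39}
Set B = {5, 6, 7, 11, 12, 22, 23, 30, 35, 39, 40}
A ∩ B = {5, 39}
|A ∩ B| = 2

2


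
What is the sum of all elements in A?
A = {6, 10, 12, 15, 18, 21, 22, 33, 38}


Set A = {6, 10, 12, 15, 18, 21, 22, 33, 38}
Sum = 6 + 10 + 12 + 15 + 18 + 21 + 22 + 33 + 38 = 175

175


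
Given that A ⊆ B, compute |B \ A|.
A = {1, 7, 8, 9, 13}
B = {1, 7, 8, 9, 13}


Set A = {1, 7, 8, 9, 13}, |A| = 5
Set B = {1, 7, 8, 9, 13}, |B| = 5
Since A ⊆ B: B \ A = {}
|B| - |A| = 5 - 5 = 0

0


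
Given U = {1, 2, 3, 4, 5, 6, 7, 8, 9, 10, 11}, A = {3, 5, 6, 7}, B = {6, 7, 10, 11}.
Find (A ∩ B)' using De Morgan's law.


U = {1, 2, 3, 4, 5, 6, 7, 8, 9, 10, 11}
A = {3, 5, 6, 7}, B = {6, 7, 10, 11}
A ∩ B = {6, 7}
(A ∩ B)' = U \ (A ∩ B) = {1, 2, 3, 4, 5, 8, 9, 10, 11}
Verification via A' ∪ B': A' = {1, 2, 4, 8, 9, 10, 11}, B' = {1, 2, 3, 4, 5, 8, 9}
A' ∪ B' = {1, 2, 3, 4, 5, 8, 9, 10, 11} ✓

{1, 2, 3, 4, 5, 8, 9, 10, 11}


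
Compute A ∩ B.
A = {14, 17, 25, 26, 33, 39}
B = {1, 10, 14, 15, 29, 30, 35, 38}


Set A = {14, 17, 25, 26, 33, 39}
Set B = {1, 10, 14, 15, 29, 30, 35, 38}
A ∩ B includes only elements in both sets.
Check each element of A against B:
14 ✓, 17 ✗, 25 ✗, 26 ✗, 33 ✗, 39 ✗
A ∩ B = {14}

{14}


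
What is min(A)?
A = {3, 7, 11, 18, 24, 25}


Set A = {3, 7, 11, 18, 24, 25}
Elements in ascending order: 3, 7, 11, 18, 24, 25
The smallest element is 3.

3


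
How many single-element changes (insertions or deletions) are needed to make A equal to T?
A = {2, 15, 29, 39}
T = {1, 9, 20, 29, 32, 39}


Set A = {2, 15, 29, 39}
Set T = {1, 9, 20, 29, 32, 39}
Elements to remove from A (in A, not in T): {2, 15} → 2 removals
Elements to add to A (in T, not in A): {1, 9, 20, 32} → 4 additions
Total edits = 2 + 4 = 6

6


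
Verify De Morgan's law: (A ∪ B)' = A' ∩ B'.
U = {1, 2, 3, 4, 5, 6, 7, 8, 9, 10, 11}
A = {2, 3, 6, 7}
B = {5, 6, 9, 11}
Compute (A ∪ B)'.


U = {1, 2, 3, 4, 5, 6, 7, 8, 9, 10, 11}
A = {2, 3, 6, 7}, B = {5, 6, 9, 11}
A ∪ B = {2, 3, 5, 6, 7, 9, 11}
(A ∪ B)' = U \ (A ∪ B) = {1, 4, 8, 10}
Verification via A' ∩ B': A' = {1, 4, 5, 8, 9, 10, 11}, B' = {1, 2, 3, 4, 7, 8, 10}
A' ∩ B' = {1, 4, 8, 10} ✓

{1, 4, 8, 10}


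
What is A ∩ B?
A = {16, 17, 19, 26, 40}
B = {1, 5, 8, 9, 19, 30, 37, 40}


Set A = {16, 17, 19, 26, 40}
Set B = {1, 5, 8, 9, 19, 30, 37, 40}
A ∩ B includes only elements in both sets.
Check each element of A against B:
16 ✗, 17 ✗, 19 ✓, 26 ✗, 40 ✓
A ∩ B = {19, 40}

{19, 40}


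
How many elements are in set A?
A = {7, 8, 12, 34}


Set A = {7, 8, 12, 34}
Listing elements: 7, 8, 12, 34
Counting: 4 elements
|A| = 4

4


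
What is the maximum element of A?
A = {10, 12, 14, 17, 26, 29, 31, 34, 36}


Set A = {10, 12, 14, 17, 26, 29, 31, 34, 36}
Elements in ascending order: 10, 12, 14, 17, 26, 29, 31, 34, 36
The largest element is 36.

36


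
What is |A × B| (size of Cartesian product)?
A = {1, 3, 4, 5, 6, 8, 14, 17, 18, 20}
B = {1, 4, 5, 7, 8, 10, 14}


Set A = {1, 3, 4, 5, 6, 8, 14, 17, 18, 20} has 10 elements.
Set B = {1, 4, 5, 7, 8, 10, 14} has 7 elements.
|A × B| = |A| × |B| = 10 × 7 = 70

70


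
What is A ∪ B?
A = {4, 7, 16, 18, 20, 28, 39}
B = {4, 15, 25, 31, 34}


Set A = {4, 7, 16, 18, 20, 28, 39}
Set B = {4, 15, 25, 31, 34}
A ∪ B includes all elements in either set.
Elements from A: {4, 7, 16, 18, 20, 28, 39}
Elements from B not already included: {15, 25, 31, 34}
A ∪ B = {4, 7, 15, 16, 18, 20, 25, 28, 31, 34, 39}

{4, 7, 15, 16, 18, 20, 25, 28, 31, 34, 39}


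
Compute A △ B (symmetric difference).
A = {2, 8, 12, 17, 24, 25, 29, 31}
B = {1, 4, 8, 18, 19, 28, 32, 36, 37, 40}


Set A = {2, 8, 12, 17, 24, 25, 29, 31}
Set B = {1, 4, 8, 18, 19, 28, 32, 36, 37, 40}
A △ B = (A \ B) ∪ (B \ A)
Elements in A but not B: {2, 12, 17, 24, 25, 29, 31}
Elements in B but not A: {1, 4, 18, 19, 28, 32, 36, 37, 40}
A △ B = {1, 2, 4, 12, 17, 18, 19, 24, 25, 28, 29, 31, 32, 36, 37, 40}

{1, 2, 4, 12, 17, 18, 19, 24, 25, 28, 29, 31, 32, 36, 37, 40}


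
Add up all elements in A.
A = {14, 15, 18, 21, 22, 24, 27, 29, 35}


Set A = {14, 15, 18, 21, 22, 24, 27, 29, 35}
Sum = 14 + 15 + 18 + 21 + 22 + 24 + 27 + 29 + 35 = 205

205


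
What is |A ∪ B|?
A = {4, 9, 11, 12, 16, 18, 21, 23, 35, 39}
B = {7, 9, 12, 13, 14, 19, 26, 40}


Set A = {4, 9, 11, 12, 16, 18, 21, 23, 35, 39}, |A| = 10
Set B = {7, 9, 12, 13, 14, 19, 26, 40}, |B| = 8
A ∩ B = {9, 12}, |A ∩ B| = 2
|A ∪ B| = |A| + |B| - |A ∩ B| = 10 + 8 - 2 = 16

16


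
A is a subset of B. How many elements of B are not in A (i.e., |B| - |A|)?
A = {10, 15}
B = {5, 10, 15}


Set A = {10, 15}, |A| = 2
Set B = {5, 10, 15}, |B| = 3
Since A ⊆ B: B \ A = {5}
|B| - |A| = 3 - 2 = 1

1


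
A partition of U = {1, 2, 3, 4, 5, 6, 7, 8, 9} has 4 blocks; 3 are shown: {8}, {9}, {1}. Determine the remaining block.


U = {1, 2, 3, 4, 5, 6, 7, 8, 9}
Shown blocks: {8}, {9}, {1}
A partition's blocks are pairwise disjoint and cover U, so the missing block = U \ (union of shown blocks).
Union of shown blocks: {1, 8, 9}
Missing block = U \ (union) = {2, 3, 4, 5, 6, 7}

{2, 3, 4, 5, 6, 7}


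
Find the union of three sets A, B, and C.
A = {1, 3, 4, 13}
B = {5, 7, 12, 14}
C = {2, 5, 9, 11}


Set A = {1, 3, 4, 13}
Set B = {5, 7, 12, 14}
Set C = {2, 5, 9, 11}
First, A ∪ B = {1, 3, 4, 5, 7, 12, 13, 14}
Then, (A ∪ B) ∪ C = {1, 2, 3, 4, 5, 7, 9, 11, 12, 13, 14}

{1, 2, 3, 4, 5, 7, 9, 11, 12, 13, 14}


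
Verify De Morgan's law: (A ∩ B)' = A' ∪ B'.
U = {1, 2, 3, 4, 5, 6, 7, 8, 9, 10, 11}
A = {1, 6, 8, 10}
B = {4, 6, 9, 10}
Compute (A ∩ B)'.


U = {1, 2, 3, 4, 5, 6, 7, 8, 9, 10, 11}
A = {1, 6, 8, 10}, B = {4, 6, 9, 10}
A ∩ B = {6, 10}
(A ∩ B)' = U \ (A ∩ B) = {1, 2, 3, 4, 5, 7, 8, 9, 11}
Verification via A' ∪ B': A' = {2, 3, 4, 5, 7, 9, 11}, B' = {1, 2, 3, 5, 7, 8, 11}
A' ∪ B' = {1, 2, 3, 4, 5, 7, 8, 9, 11} ✓

{1, 2, 3, 4, 5, 7, 8, 9, 11}


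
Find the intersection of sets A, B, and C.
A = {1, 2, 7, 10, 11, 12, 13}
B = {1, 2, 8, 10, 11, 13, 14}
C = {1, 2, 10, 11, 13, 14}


Set A = {1, 2, 7, 10, 11, 12, 13}
Set B = {1, 2, 8, 10, 11, 13, 14}
Set C = {1, 2, 10, 11, 13, 14}
First, A ∩ B = {1, 2, 10, 11, 13}
Then, (A ∩ B) ∩ C = {1, 2, 10, 11, 13}

{1, 2, 10, 11, 13}


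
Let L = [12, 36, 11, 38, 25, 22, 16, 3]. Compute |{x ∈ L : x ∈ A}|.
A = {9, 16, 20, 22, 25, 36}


Set A = {9, 16, 20, 22, 25, 36}
Candidates: [12, 36, 11, 38, 25, 22, 16, 3]
Check each candidate:
12 ∉ A, 36 ∈ A, 11 ∉ A, 38 ∉ A, 25 ∈ A, 22 ∈ A, 16 ∈ A, 3 ∉ A
Count of candidates in A: 4

4


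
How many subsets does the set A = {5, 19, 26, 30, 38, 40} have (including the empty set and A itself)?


Set A = {5, 19, 26, 30, 38, 40}
|A| = 6
The power set P(A) contains all subsets of A.
|P(A)| = 2^|A| = 2^6 = 64

64


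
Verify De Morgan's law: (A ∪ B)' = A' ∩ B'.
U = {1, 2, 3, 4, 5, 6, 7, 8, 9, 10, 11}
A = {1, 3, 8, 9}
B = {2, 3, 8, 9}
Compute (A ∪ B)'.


U = {1, 2, 3, 4, 5, 6, 7, 8, 9, 10, 11}
A = {1, 3, 8, 9}, B = {2, 3, 8, 9}
A ∪ B = {1, 2, 3, 8, 9}
(A ∪ B)' = U \ (A ∪ B) = {4, 5, 6, 7, 10, 11}
Verification via A' ∩ B': A' = {2, 4, 5, 6, 7, 10, 11}, B' = {1, 4, 5, 6, 7, 10, 11}
A' ∩ B' = {4, 5, 6, 7, 10, 11} ✓

{4, 5, 6, 7, 10, 11}


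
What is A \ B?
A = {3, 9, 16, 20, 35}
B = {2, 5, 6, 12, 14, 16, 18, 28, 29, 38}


Set A = {3, 9, 16, 20, 35}
Set B = {2, 5, 6, 12, 14, 16, 18, 28, 29, 38}
A \ B includes elements in A that are not in B.
Check each element of A:
3 (not in B, keep), 9 (not in B, keep), 16 (in B, remove), 20 (not in B, keep), 35 (not in B, keep)
A \ B = {3, 9, 20, 35}

{3, 9, 20, 35}


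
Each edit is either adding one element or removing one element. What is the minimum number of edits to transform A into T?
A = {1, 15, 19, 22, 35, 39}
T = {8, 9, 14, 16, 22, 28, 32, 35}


Set A = {1, 15, 19, 22, 35, 39}
Set T = {8, 9, 14, 16, 22, 28, 32, 35}
Elements to remove from A (in A, not in T): {1, 15, 19, 39} → 4 removals
Elements to add to A (in T, not in A): {8, 9, 14, 16, 28, 32} → 6 additions
Total edits = 4 + 6 = 10

10


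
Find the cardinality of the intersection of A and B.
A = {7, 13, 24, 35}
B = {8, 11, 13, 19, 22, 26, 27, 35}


Set A = {7, 13, 24, 35}
Set B = {8, 11, 13, 19, 22, 26, 27, 35}
A ∩ B = {13, 35}
|A ∩ B| = 2

2


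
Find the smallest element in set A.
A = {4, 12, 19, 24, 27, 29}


Set A = {4, 12, 19, 24, 27, 29}
Elements in ascending order: 4, 12, 19, 24, 27, 29
The smallest element is 4.

4


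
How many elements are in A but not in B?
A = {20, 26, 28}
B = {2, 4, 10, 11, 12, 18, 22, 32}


Set A = {20, 26, 28}
Set B = {2, 4, 10, 11, 12, 18, 22, 32}
A \ B = {20, 26, 28}
|A \ B| = 3

3


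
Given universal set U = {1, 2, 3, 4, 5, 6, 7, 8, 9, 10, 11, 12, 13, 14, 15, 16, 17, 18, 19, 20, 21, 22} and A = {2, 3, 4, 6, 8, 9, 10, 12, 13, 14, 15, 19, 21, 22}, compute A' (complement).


Universal set U = {1, 2, 3, 4, 5, 6, 7, 8, 9, 10, 11, 12, 13, 14, 15, 16, 17, 18, 19, 20, 21, 22}
Set A = {2, 3, 4, 6, 8, 9, 10, 12, 13, 14, 15, 19, 21, 22}
A' = U \ A = elements in U but not in A
Checking each element of U:
1 (not in A, include), 2 (in A, exclude), 3 (in A, exclude), 4 (in A, exclude), 5 (not in A, include), 6 (in A, exclude), 7 (not in A, include), 8 (in A, exclude), 9 (in A, exclude), 10 (in A, exclude), 11 (not in A, include), 12 (in A, exclude), 13 (in A, exclude), 14 (in A, exclude), 15 (in A, exclude), 16 (not in A, include), 17 (not in A, include), 18 (not in A, include), 19 (in A, exclude), 20 (not in A, include), 21 (in A, exclude), 22 (in A, exclude)
A' = {1, 5, 7, 11, 16, 17, 18, 20}

{1, 5, 7, 11, 16, 17, 18, 20}


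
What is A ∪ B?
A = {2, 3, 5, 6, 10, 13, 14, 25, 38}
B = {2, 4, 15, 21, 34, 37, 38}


Set A = {2, 3, 5, 6, 10, 13, 14, 25, 38}
Set B = {2, 4, 15, 21, 34, 37, 38}
A ∪ B includes all elements in either set.
Elements from A: {2, 3, 5, 6, 10, 13, 14, 25, 38}
Elements from B not already included: {4, 15, 21, 34, 37}
A ∪ B = {2, 3, 4, 5, 6, 10, 13, 14, 15, 21, 25, 34, 37, 38}

{2, 3, 4, 5, 6, 10, 13, 14, 15, 21, 25, 34, 37, 38}


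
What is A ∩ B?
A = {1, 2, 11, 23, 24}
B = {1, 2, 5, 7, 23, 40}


Set A = {1, 2, 11, 23, 24}
Set B = {1, 2, 5, 7, 23, 40}
A ∩ B includes only elements in both sets.
Check each element of A against B:
1 ✓, 2 ✓, 11 ✗, 23 ✓, 24 ✗
A ∩ B = {1, 2, 23}

{1, 2, 23}


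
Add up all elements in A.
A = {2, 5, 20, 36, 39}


Set A = {2, 5, 20, 36, 39}
Sum = 2 + 5 + 20 + 36 + 39 = 102

102


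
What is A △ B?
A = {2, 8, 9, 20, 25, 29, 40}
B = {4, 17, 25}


Set A = {2, 8, 9, 20, 25, 29, 40}
Set B = {4, 17, 25}
A △ B = (A \ B) ∪ (B \ A)
Elements in A but not B: {2, 8, 9, 20, 29, 40}
Elements in B but not A: {4, 17}
A △ B = {2, 4, 8, 9, 17, 20, 29, 40}

{2, 4, 8, 9, 17, 20, 29, 40}


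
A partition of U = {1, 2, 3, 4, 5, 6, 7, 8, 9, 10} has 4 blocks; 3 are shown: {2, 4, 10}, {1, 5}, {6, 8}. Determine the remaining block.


U = {1, 2, 3, 4, 5, 6, 7, 8, 9, 10}
Shown blocks: {2, 4, 10}, {1, 5}, {6, 8}
A partition's blocks are pairwise disjoint and cover U, so the missing block = U \ (union of shown blocks).
Union of shown blocks: {1, 2, 4, 5, 6, 8, 10}
Missing block = U \ (union) = {3, 7, 9}

{3, 7, 9}


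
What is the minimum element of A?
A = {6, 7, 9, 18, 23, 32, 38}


Set A = {6, 7, 9, 18, 23, 32, 38}
Elements in ascending order: 6, 7, 9, 18, 23, 32, 38
The smallest element is 6.

6


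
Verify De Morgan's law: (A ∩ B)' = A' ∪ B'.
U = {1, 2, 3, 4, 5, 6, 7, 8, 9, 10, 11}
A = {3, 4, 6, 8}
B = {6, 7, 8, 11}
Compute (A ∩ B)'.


U = {1, 2, 3, 4, 5, 6, 7, 8, 9, 10, 11}
A = {3, 4, 6, 8}, B = {6, 7, 8, 11}
A ∩ B = {6, 8}
(A ∩ B)' = U \ (A ∩ B) = {1, 2, 3, 4, 5, 7, 9, 10, 11}
Verification via A' ∪ B': A' = {1, 2, 5, 7, 9, 10, 11}, B' = {1, 2, 3, 4, 5, 9, 10}
A' ∪ B' = {1, 2, 3, 4, 5, 7, 9, 10, 11} ✓

{1, 2, 3, 4, 5, 7, 9, 10, 11}


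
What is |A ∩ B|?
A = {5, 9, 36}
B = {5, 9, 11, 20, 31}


Set A = {5, 9, 36}
Set B = {5, 9, 11, 20, 31}
A ∩ B = {5, 9}
|A ∩ B| = 2

2


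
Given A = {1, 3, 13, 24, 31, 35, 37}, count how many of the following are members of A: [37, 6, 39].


Set A = {1, 3, 13, 24, 31, 35, 37}
Candidates: [37, 6, 39]
Check each candidate:
37 ∈ A, 6 ∉ A, 39 ∉ A
Count of candidates in A: 1

1


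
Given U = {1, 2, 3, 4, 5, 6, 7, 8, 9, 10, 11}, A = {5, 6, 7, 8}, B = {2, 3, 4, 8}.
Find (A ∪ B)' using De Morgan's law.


U = {1, 2, 3, 4, 5, 6, 7, 8, 9, 10, 11}
A = {5, 6, 7, 8}, B = {2, 3, 4, 8}
A ∪ B = {2, 3, 4, 5, 6, 7, 8}
(A ∪ B)' = U \ (A ∪ B) = {1, 9, 10, 11}
Verification via A' ∩ B': A' = {1, 2, 3, 4, 9, 10, 11}, B' = {1, 5, 6, 7, 9, 10, 11}
A' ∩ B' = {1, 9, 10, 11} ✓

{1, 9, 10, 11}


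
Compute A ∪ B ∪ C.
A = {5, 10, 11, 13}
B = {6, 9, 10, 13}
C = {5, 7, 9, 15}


Set A = {5, 10, 11, 13}
Set B = {6, 9, 10, 13}
Set C = {5, 7, 9, 15}
First, A ∪ B = {5, 6, 9, 10, 11, 13}
Then, (A ∪ B) ∪ C = {5, 6, 7, 9, 10, 11, 13, 15}

{5, 6, 7, 9, 10, 11, 13, 15}


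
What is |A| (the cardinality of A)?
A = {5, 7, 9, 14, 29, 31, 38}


Set A = {5, 7, 9, 14, 29, 31, 38}
Listing elements: 5, 7, 9, 14, 29, 31, 38
Counting: 7 elements
|A| = 7

7


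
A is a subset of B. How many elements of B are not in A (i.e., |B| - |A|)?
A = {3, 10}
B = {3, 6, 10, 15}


Set A = {3, 10}, |A| = 2
Set B = {3, 6, 10, 15}, |B| = 4
Since A ⊆ B: B \ A = {6, 15}
|B| - |A| = 4 - 2 = 2

2


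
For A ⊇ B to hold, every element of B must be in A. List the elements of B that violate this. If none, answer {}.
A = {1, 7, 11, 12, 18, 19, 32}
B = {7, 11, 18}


Set A = {1, 7, 11, 12, 18, 19, 32}
Set B = {7, 11, 18}
Check each element of B against A:
7 ∈ A, 11 ∈ A, 18 ∈ A
Elements of B not in A: {}

{}


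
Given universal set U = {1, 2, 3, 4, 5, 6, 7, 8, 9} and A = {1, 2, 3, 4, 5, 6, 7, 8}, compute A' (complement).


Universal set U = {1, 2, 3, 4, 5, 6, 7, 8, 9}
Set A = {1, 2, 3, 4, 5, 6, 7, 8}
A' = U \ A = elements in U but not in A
Checking each element of U:
1 (in A, exclude), 2 (in A, exclude), 3 (in A, exclude), 4 (in A, exclude), 5 (in A, exclude), 6 (in A, exclude), 7 (in A, exclude), 8 (in A, exclude), 9 (not in A, include)
A' = {9}

{9}


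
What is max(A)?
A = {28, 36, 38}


Set A = {28, 36, 38}
Elements in ascending order: 28, 36, 38
The largest element is 38.

38


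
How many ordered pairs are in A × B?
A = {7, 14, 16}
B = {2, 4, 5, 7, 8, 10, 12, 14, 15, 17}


Set A = {7, 14, 16} has 3 elements.
Set B = {2, 4, 5, 7, 8, 10, 12, 14, 15, 17} has 10 elements.
|A × B| = |A| × |B| = 3 × 10 = 30

30


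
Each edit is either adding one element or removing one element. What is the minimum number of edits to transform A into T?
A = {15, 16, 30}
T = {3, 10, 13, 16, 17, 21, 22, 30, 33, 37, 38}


Set A = {15, 16, 30}
Set T = {3, 10, 13, 16, 17, 21, 22, 30, 33, 37, 38}
Elements to remove from A (in A, not in T): {15} → 1 removals
Elements to add to A (in T, not in A): {3, 10, 13, 17, 21, 22, 33, 37, 38} → 9 additions
Total edits = 1 + 9 = 10

10


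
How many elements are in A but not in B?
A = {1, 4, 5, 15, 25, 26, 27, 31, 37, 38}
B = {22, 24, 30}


Set A = {1, 4, 5, 15, 25, 26, 27, 31, 37, 38}
Set B = {22, 24, 30}
A \ B = {1, 4, 5, 15, 25, 26, 27, 31, 37, 38}
|A \ B| = 10

10


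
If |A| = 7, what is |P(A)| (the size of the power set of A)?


The set has 7 elements.
The power set contains all possible subsets.
|P(A)| = 2^|A| = 2^7 = 128

128


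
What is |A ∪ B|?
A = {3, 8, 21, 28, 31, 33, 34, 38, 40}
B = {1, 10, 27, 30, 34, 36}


Set A = {3, 8, 21, 28, 31, 33, 34, 38, 40}, |A| = 9
Set B = {1, 10, 27, 30, 34, 36}, |B| = 6
A ∩ B = {34}, |A ∩ B| = 1
|A ∪ B| = |A| + |B| - |A ∩ B| = 9 + 6 - 1 = 14

14


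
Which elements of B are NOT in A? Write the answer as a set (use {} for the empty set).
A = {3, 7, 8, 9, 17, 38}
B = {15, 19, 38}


Set A = {3, 7, 8, 9, 17, 38}
Set B = {15, 19, 38}
Check each element of B against A:
15 ∉ A (include), 19 ∉ A (include), 38 ∈ A
Elements of B not in A: {15, 19}

{15, 19}


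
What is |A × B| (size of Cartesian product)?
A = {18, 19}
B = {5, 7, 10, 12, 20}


Set A = {18, 19} has 2 elements.
Set B = {5, 7, 10, 12, 20} has 5 elements.
|A × B| = |A| × |B| = 2 × 5 = 10

10


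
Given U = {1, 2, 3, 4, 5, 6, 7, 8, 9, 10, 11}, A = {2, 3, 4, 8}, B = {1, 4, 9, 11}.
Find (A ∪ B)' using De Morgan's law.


U = {1, 2, 3, 4, 5, 6, 7, 8, 9, 10, 11}
A = {2, 3, 4, 8}, B = {1, 4, 9, 11}
A ∪ B = {1, 2, 3, 4, 8, 9, 11}
(A ∪ B)' = U \ (A ∪ B) = {5, 6, 7, 10}
Verification via A' ∩ B': A' = {1, 5, 6, 7, 9, 10, 11}, B' = {2, 3, 5, 6, 7, 8, 10}
A' ∩ B' = {5, 6, 7, 10} ✓

{5, 6, 7, 10}


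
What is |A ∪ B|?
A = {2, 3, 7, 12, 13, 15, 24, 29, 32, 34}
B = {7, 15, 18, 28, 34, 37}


Set A = {2, 3, 7, 12, 13, 15, 24, 29, 32, 34}, |A| = 10
Set B = {7, 15, 18, 28, 34, 37}, |B| = 6
A ∩ B = {7, 15, 34}, |A ∩ B| = 3
|A ∪ B| = |A| + |B| - |A ∩ B| = 10 + 6 - 3 = 13

13


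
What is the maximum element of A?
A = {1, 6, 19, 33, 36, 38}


Set A = {1, 6, 19, 33, 36, 38}
Elements in ascending order: 1, 6, 19, 33, 36, 38
The largest element is 38.

38


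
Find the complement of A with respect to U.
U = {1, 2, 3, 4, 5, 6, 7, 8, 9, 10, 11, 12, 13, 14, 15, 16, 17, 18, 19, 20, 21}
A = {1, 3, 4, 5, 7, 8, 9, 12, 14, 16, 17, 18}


Universal set U = {1, 2, 3, 4, 5, 6, 7, 8, 9, 10, 11, 12, 13, 14, 15, 16, 17, 18, 19, 20, 21}
Set A = {1, 3, 4, 5, 7, 8, 9, 12, 14, 16, 17, 18}
A' = U \ A = elements in U but not in A
Checking each element of U:
1 (in A, exclude), 2 (not in A, include), 3 (in A, exclude), 4 (in A, exclude), 5 (in A, exclude), 6 (not in A, include), 7 (in A, exclude), 8 (in A, exclude), 9 (in A, exclude), 10 (not in A, include), 11 (not in A, include), 12 (in A, exclude), 13 (not in A, include), 14 (in A, exclude), 15 (not in A, include), 16 (in A, exclude), 17 (in A, exclude), 18 (in A, exclude), 19 (not in A, include), 20 (not in A, include), 21 (not in A, include)
A' = {2, 6, 10, 11, 13, 15, 19, 20, 21}

{2, 6, 10, 11, 13, 15, 19, 20, 21}


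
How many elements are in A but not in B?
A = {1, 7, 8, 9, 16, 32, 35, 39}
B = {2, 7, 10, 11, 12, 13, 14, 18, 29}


Set A = {1, 7, 8, 9, 16, 32, 35, 39}
Set B = {2, 7, 10, 11, 12, 13, 14, 18, 29}
A \ B = {1, 8, 9, 16, 32, 35, 39}
|A \ B| = 7

7


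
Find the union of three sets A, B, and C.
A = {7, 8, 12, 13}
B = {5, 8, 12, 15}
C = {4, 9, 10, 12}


Set A = {7, 8, 12, 13}
Set B = {5, 8, 12, 15}
Set C = {4, 9, 10, 12}
First, A ∪ B = {5, 7, 8, 12, 13, 15}
Then, (A ∪ B) ∪ C = {4, 5, 7, 8, 9, 10, 12, 13, 15}

{4, 5, 7, 8, 9, 10, 12, 13, 15}


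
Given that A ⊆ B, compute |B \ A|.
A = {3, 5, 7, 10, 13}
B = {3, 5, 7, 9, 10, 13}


Set A = {3, 5, 7, 10, 13}, |A| = 5
Set B = {3, 5, 7, 9, 10, 13}, |B| = 6
Since A ⊆ B: B \ A = {9}
|B| - |A| = 6 - 5 = 1

1


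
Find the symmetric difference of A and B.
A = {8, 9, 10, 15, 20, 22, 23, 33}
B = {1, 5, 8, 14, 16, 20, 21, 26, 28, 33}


Set A = {8, 9, 10, 15, 20, 22, 23, 33}
Set B = {1, 5, 8, 14, 16, 20, 21, 26, 28, 33}
A △ B = (A \ B) ∪ (B \ A)
Elements in A but not B: {9, 10, 15, 22, 23}
Elements in B but not A: {1, 5, 14, 16, 21, 26, 28}
A △ B = {1, 5, 9, 10, 14, 15, 16, 21, 22, 23, 26, 28}

{1, 5, 9, 10, 14, 15, 16, 21, 22, 23, 26, 28}


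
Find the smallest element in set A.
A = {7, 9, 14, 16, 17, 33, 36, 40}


Set A = {7, 9, 14, 16, 17, 33, 36, 40}
Elements in ascending order: 7, 9, 14, 16, 17, 33, 36, 40
The smallest element is 7.

7


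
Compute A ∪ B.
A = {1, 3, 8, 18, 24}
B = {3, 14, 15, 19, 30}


Set A = {1, 3, 8, 18, 24}
Set B = {3, 14, 15, 19, 30}
A ∪ B includes all elements in either set.
Elements from A: {1, 3, 8, 18, 24}
Elements from B not already included: {14, 15, 19, 30}
A ∪ B = {1, 3, 8, 14, 15, 18, 19, 24, 30}

{1, 3, 8, 14, 15, 18, 19, 24, 30}


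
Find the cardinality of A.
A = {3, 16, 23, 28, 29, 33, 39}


Set A = {3, 16, 23, 28, 29, 33, 39}
Listing elements: 3, 16, 23, 28, 29, 33, 39
Counting: 7 elements
|A| = 7

7


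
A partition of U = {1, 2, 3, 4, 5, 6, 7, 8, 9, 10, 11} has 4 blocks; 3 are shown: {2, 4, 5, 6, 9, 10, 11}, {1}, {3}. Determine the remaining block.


U = {1, 2, 3, 4, 5, 6, 7, 8, 9, 10, 11}
Shown blocks: {2, 4, 5, 6, 9, 10, 11}, {1}, {3}
A partition's blocks are pairwise disjoint and cover U, so the missing block = U \ (union of shown blocks).
Union of shown blocks: {1, 2, 3, 4, 5, 6, 9, 10, 11}
Missing block = U \ (union) = {7, 8}

{7, 8}


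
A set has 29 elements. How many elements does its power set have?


The set has 29 elements.
The power set contains all possible subsets.
|P(A)| = 2^|A| = 2^29 = 536870912

536870912


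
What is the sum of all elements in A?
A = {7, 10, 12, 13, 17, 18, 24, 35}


Set A = {7, 10, 12, 13, 17, 18, 24, 35}
Sum = 7 + 10 + 12 + 13 + 17 + 18 + 24 + 35 = 136

136


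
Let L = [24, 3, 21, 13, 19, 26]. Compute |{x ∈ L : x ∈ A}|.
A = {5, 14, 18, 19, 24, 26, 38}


Set A = {5, 14, 18, 19, 24, 26, 38}
Candidates: [24, 3, 21, 13, 19, 26]
Check each candidate:
24 ∈ A, 3 ∉ A, 21 ∉ A, 13 ∉ A, 19 ∈ A, 26 ∈ A
Count of candidates in A: 3

3


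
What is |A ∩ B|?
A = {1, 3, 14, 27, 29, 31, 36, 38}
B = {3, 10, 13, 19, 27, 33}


Set A = {1, 3, 14, 27, 29, 31, 36, 38}
Set B = {3, 10, 13, 19, 27, 33}
A ∩ B = {3, 27}
|A ∩ B| = 2

2


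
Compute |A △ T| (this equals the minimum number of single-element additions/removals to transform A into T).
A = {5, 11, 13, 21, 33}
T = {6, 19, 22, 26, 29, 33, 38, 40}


Set A = {5, 11, 13, 21, 33}
Set T = {6, 19, 22, 26, 29, 33, 38, 40}
Elements to remove from A (in A, not in T): {5, 11, 13, 21} → 4 removals
Elements to add to A (in T, not in A): {6, 19, 22, 26, 29, 38, 40} → 7 additions
Total edits = 4 + 7 = 11

11


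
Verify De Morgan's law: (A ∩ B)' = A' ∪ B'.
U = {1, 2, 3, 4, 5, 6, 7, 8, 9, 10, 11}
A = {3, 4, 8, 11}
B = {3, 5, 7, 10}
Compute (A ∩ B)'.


U = {1, 2, 3, 4, 5, 6, 7, 8, 9, 10, 11}
A = {3, 4, 8, 11}, B = {3, 5, 7, 10}
A ∩ B = {3}
(A ∩ B)' = U \ (A ∩ B) = {1, 2, 4, 5, 6, 7, 8, 9, 10, 11}
Verification via A' ∪ B': A' = {1, 2, 5, 6, 7, 9, 10}, B' = {1, 2, 4, 6, 8, 9, 11}
A' ∪ B' = {1, 2, 4, 5, 6, 7, 8, 9, 10, 11} ✓

{1, 2, 4, 5, 6, 7, 8, 9, 10, 11}


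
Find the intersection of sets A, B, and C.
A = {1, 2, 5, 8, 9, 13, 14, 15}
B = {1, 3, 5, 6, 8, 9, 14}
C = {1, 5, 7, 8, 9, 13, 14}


Set A = {1, 2, 5, 8, 9, 13, 14, 15}
Set B = {1, 3, 5, 6, 8, 9, 14}
Set C = {1, 5, 7, 8, 9, 13, 14}
First, A ∩ B = {1, 5, 8, 9, 14}
Then, (A ∩ B) ∩ C = {1, 5, 8, 9, 14}

{1, 5, 8, 9, 14}


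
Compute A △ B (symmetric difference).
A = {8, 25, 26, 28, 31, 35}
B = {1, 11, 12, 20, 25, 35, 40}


Set A = {8, 25, 26, 28, 31, 35}
Set B = {1, 11, 12, 20, 25, 35, 40}
A △ B = (A \ B) ∪ (B \ A)
Elements in A but not B: {8, 26, 28, 31}
Elements in B but not A: {1, 11, 12, 20, 40}
A △ B = {1, 8, 11, 12, 20, 26, 28, 31, 40}

{1, 8, 11, 12, 20, 26, 28, 31, 40}


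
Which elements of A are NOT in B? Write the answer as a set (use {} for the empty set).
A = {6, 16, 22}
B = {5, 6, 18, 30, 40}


Set A = {6, 16, 22}
Set B = {5, 6, 18, 30, 40}
Check each element of A against B:
6 ∈ B, 16 ∉ B (include), 22 ∉ B (include)
Elements of A not in B: {16, 22}

{16, 22}


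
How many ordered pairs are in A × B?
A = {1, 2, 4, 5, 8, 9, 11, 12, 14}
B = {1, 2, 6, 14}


Set A = {1, 2, 4, 5, 8, 9, 11, 12, 14} has 9 elements.
Set B = {1, 2, 6, 14} has 4 elements.
|A × B| = |A| × |B| = 9 × 4 = 36

36


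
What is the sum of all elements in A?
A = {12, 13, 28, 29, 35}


Set A = {12, 13, 28, 29, 35}
Sum = 12 + 13 + 28 + 29 + 35 = 117

117


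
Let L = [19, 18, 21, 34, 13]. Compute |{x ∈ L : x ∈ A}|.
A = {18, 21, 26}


Set A = {18, 21, 26}
Candidates: [19, 18, 21, 34, 13]
Check each candidate:
19 ∉ A, 18 ∈ A, 21 ∈ A, 34 ∉ A, 13 ∉ A
Count of candidates in A: 2

2


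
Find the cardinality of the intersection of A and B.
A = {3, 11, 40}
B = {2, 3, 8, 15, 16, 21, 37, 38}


Set A = {3, 11, 40}
Set B = {2, 3, 8, 15, 16, 21, 37, 38}
A ∩ B = {3}
|A ∩ B| = 1

1


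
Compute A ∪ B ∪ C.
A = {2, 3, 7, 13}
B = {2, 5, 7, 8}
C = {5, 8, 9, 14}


Set A = {2, 3, 7, 13}
Set B = {2, 5, 7, 8}
Set C = {5, 8, 9, 14}
First, A ∪ B = {2, 3, 5, 7, 8, 13}
Then, (A ∪ B) ∪ C = {2, 3, 5, 7, 8, 9, 13, 14}

{2, 3, 5, 7, 8, 9, 13, 14}


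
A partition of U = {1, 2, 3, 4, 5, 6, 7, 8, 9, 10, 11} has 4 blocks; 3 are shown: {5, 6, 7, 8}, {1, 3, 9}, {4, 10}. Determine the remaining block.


U = {1, 2, 3, 4, 5, 6, 7, 8, 9, 10, 11}
Shown blocks: {5, 6, 7, 8}, {1, 3, 9}, {4, 10}
A partition's blocks are pairwise disjoint and cover U, so the missing block = U \ (union of shown blocks).
Union of shown blocks: {1, 3, 4, 5, 6, 7, 8, 9, 10}
Missing block = U \ (union) = {2, 11}

{2, 11}


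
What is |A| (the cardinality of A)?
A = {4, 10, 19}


Set A = {4, 10, 19}
Listing elements: 4, 10, 19
Counting: 3 elements
|A| = 3

3


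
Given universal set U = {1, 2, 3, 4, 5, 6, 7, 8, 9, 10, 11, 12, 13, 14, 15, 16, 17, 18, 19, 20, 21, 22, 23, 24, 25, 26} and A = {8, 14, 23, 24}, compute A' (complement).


Universal set U = {1, 2, 3, 4, 5, 6, 7, 8, 9, 10, 11, 12, 13, 14, 15, 16, 17, 18, 19, 20, 21, 22, 23, 24, 25, 26}
Set A = {8, 14, 23, 24}
A' = U \ A = elements in U but not in A
Checking each element of U:
1 (not in A, include), 2 (not in A, include), 3 (not in A, include), 4 (not in A, include), 5 (not in A, include), 6 (not in A, include), 7 (not in A, include), 8 (in A, exclude), 9 (not in A, include), 10 (not in A, include), 11 (not in A, include), 12 (not in A, include), 13 (not in A, include), 14 (in A, exclude), 15 (not in A, include), 16 (not in A, include), 17 (not in A, include), 18 (not in A, include), 19 (not in A, include), 20 (not in A, include), 21 (not in A, include), 22 (not in A, include), 23 (in A, exclude), 24 (in A, exclude), 25 (not in A, include), 26 (not in A, include)
A' = {1, 2, 3, 4, 5, 6, 7, 9, 10, 11, 12, 13, 15, 16, 17, 18, 19, 20, 21, 22, 25, 26}

{1, 2, 3, 4, 5, 6, 7, 9, 10, 11, 12, 13, 15, 16, 17, 18, 19, 20, 21, 22, 25, 26}


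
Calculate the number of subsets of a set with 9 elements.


The set has 9 elements.
The power set contains all possible subsets.
|P(A)| = 2^|A| = 2^9 = 512

512


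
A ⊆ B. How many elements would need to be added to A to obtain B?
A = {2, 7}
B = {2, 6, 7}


Set A = {2, 7}, |A| = 2
Set B = {2, 6, 7}, |B| = 3
Since A ⊆ B: B \ A = {6}
|B| - |A| = 3 - 2 = 1

1


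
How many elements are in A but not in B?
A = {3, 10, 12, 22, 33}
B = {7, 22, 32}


Set A = {3, 10, 12, 22, 33}
Set B = {7, 22, 32}
A \ B = {3, 10, 12, 33}
|A \ B| = 4

4


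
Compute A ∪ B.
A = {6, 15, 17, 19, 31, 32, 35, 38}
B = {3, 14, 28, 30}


Set A = {6, 15, 17, 19, 31, 32, 35, 38}
Set B = {3, 14, 28, 30}
A ∪ B includes all elements in either set.
Elements from A: {6, 15, 17, 19, 31, 32, 35, 38}
Elements from B not already included: {3, 14, 28, 30}
A ∪ B = {3, 6, 14, 15, 17, 19, 28, 30, 31, 32, 35, 38}

{3, 6, 14, 15, 17, 19, 28, 30, 31, 32, 35, 38}
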